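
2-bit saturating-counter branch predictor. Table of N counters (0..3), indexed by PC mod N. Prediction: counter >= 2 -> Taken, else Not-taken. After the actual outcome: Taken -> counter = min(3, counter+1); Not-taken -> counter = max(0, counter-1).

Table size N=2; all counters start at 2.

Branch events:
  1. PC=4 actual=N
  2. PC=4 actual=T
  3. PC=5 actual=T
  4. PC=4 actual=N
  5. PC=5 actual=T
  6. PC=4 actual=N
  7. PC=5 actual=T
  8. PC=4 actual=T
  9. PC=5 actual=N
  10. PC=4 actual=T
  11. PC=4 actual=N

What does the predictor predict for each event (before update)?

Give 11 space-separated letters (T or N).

Answer: T N T T T N T N T N T

Derivation:
Ev 1: PC=4 idx=0 pred=T actual=N -> ctr[0]=1
Ev 2: PC=4 idx=0 pred=N actual=T -> ctr[0]=2
Ev 3: PC=5 idx=1 pred=T actual=T -> ctr[1]=3
Ev 4: PC=4 idx=0 pred=T actual=N -> ctr[0]=1
Ev 5: PC=5 idx=1 pred=T actual=T -> ctr[1]=3
Ev 6: PC=4 idx=0 pred=N actual=N -> ctr[0]=0
Ev 7: PC=5 idx=1 pred=T actual=T -> ctr[1]=3
Ev 8: PC=4 idx=0 pred=N actual=T -> ctr[0]=1
Ev 9: PC=5 idx=1 pred=T actual=N -> ctr[1]=2
Ev 10: PC=4 idx=0 pred=N actual=T -> ctr[0]=2
Ev 11: PC=4 idx=0 pred=T actual=N -> ctr[0]=1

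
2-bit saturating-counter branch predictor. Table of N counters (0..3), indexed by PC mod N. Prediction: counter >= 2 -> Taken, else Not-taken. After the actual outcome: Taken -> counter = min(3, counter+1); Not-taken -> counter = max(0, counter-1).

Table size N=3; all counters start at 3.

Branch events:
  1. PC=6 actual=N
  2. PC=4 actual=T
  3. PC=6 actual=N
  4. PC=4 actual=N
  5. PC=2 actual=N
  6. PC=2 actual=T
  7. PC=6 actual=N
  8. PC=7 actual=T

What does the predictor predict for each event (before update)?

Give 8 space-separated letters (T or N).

Ev 1: PC=6 idx=0 pred=T actual=N -> ctr[0]=2
Ev 2: PC=4 idx=1 pred=T actual=T -> ctr[1]=3
Ev 3: PC=6 idx=0 pred=T actual=N -> ctr[0]=1
Ev 4: PC=4 idx=1 pred=T actual=N -> ctr[1]=2
Ev 5: PC=2 idx=2 pred=T actual=N -> ctr[2]=2
Ev 6: PC=2 idx=2 pred=T actual=T -> ctr[2]=3
Ev 7: PC=6 idx=0 pred=N actual=N -> ctr[0]=0
Ev 8: PC=7 idx=1 pred=T actual=T -> ctr[1]=3

Answer: T T T T T T N T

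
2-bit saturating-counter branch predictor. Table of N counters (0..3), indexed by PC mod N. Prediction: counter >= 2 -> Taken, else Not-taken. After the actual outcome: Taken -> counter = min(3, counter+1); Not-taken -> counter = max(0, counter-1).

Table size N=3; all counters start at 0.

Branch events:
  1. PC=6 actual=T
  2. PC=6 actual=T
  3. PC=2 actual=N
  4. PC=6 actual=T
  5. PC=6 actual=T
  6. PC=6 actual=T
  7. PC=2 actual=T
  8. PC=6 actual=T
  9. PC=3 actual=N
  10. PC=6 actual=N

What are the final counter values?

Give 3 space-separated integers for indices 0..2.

Answer: 1 0 1

Derivation:
Ev 1: PC=6 idx=0 pred=N actual=T -> ctr[0]=1
Ev 2: PC=6 idx=0 pred=N actual=T -> ctr[0]=2
Ev 3: PC=2 idx=2 pred=N actual=N -> ctr[2]=0
Ev 4: PC=6 idx=0 pred=T actual=T -> ctr[0]=3
Ev 5: PC=6 idx=0 pred=T actual=T -> ctr[0]=3
Ev 6: PC=6 idx=0 pred=T actual=T -> ctr[0]=3
Ev 7: PC=2 idx=2 pred=N actual=T -> ctr[2]=1
Ev 8: PC=6 idx=0 pred=T actual=T -> ctr[0]=3
Ev 9: PC=3 idx=0 pred=T actual=N -> ctr[0]=2
Ev 10: PC=6 idx=0 pred=T actual=N -> ctr[0]=1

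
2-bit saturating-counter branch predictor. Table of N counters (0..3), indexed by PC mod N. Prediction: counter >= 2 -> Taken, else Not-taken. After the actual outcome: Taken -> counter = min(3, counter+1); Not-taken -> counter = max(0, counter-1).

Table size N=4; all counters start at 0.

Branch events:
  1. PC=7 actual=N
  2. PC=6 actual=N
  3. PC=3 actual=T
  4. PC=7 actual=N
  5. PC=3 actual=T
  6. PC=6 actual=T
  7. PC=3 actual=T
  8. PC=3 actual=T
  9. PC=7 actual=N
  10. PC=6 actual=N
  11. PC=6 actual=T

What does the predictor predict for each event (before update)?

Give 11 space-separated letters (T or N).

Ev 1: PC=7 idx=3 pred=N actual=N -> ctr[3]=0
Ev 2: PC=6 idx=2 pred=N actual=N -> ctr[2]=0
Ev 3: PC=3 idx=3 pred=N actual=T -> ctr[3]=1
Ev 4: PC=7 idx=3 pred=N actual=N -> ctr[3]=0
Ev 5: PC=3 idx=3 pred=N actual=T -> ctr[3]=1
Ev 6: PC=6 idx=2 pred=N actual=T -> ctr[2]=1
Ev 7: PC=3 idx=3 pred=N actual=T -> ctr[3]=2
Ev 8: PC=3 idx=3 pred=T actual=T -> ctr[3]=3
Ev 9: PC=7 idx=3 pred=T actual=N -> ctr[3]=2
Ev 10: PC=6 idx=2 pred=N actual=N -> ctr[2]=0
Ev 11: PC=6 idx=2 pred=N actual=T -> ctr[2]=1

Answer: N N N N N N N T T N N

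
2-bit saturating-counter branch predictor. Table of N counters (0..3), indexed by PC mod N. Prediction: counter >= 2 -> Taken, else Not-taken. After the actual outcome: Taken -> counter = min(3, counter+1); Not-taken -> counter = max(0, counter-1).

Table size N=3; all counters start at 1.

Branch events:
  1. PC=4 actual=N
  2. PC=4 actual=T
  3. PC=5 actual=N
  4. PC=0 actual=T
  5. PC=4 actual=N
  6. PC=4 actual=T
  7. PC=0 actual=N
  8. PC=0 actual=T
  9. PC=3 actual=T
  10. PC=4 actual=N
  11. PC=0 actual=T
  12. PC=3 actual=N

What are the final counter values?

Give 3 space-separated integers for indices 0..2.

Answer: 2 0 0

Derivation:
Ev 1: PC=4 idx=1 pred=N actual=N -> ctr[1]=0
Ev 2: PC=4 idx=1 pred=N actual=T -> ctr[1]=1
Ev 3: PC=5 idx=2 pred=N actual=N -> ctr[2]=0
Ev 4: PC=0 idx=0 pred=N actual=T -> ctr[0]=2
Ev 5: PC=4 idx=1 pred=N actual=N -> ctr[1]=0
Ev 6: PC=4 idx=1 pred=N actual=T -> ctr[1]=1
Ev 7: PC=0 idx=0 pred=T actual=N -> ctr[0]=1
Ev 8: PC=0 idx=0 pred=N actual=T -> ctr[0]=2
Ev 9: PC=3 idx=0 pred=T actual=T -> ctr[0]=3
Ev 10: PC=4 idx=1 pred=N actual=N -> ctr[1]=0
Ev 11: PC=0 idx=0 pred=T actual=T -> ctr[0]=3
Ev 12: PC=3 idx=0 pred=T actual=N -> ctr[0]=2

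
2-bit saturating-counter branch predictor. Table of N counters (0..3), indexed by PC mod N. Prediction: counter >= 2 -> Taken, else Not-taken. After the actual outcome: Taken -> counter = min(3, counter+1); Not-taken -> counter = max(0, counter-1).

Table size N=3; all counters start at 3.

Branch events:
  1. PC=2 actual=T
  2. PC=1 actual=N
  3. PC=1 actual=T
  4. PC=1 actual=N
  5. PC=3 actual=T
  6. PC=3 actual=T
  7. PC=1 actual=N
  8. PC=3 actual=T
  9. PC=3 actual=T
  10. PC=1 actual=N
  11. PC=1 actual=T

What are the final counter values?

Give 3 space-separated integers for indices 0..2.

Ev 1: PC=2 idx=2 pred=T actual=T -> ctr[2]=3
Ev 2: PC=1 idx=1 pred=T actual=N -> ctr[1]=2
Ev 3: PC=1 idx=1 pred=T actual=T -> ctr[1]=3
Ev 4: PC=1 idx=1 pred=T actual=N -> ctr[1]=2
Ev 5: PC=3 idx=0 pred=T actual=T -> ctr[0]=3
Ev 6: PC=3 idx=0 pred=T actual=T -> ctr[0]=3
Ev 7: PC=1 idx=1 pred=T actual=N -> ctr[1]=1
Ev 8: PC=3 idx=0 pred=T actual=T -> ctr[0]=3
Ev 9: PC=3 idx=0 pred=T actual=T -> ctr[0]=3
Ev 10: PC=1 idx=1 pred=N actual=N -> ctr[1]=0
Ev 11: PC=1 idx=1 pred=N actual=T -> ctr[1]=1

Answer: 3 1 3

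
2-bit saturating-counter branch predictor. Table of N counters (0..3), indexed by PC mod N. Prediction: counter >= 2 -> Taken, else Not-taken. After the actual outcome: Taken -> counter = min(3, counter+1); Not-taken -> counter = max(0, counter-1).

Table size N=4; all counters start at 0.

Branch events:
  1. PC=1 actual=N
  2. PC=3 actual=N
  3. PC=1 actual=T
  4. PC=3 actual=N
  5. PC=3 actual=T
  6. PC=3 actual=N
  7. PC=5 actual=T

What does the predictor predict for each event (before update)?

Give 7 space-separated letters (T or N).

Answer: N N N N N N N

Derivation:
Ev 1: PC=1 idx=1 pred=N actual=N -> ctr[1]=0
Ev 2: PC=3 idx=3 pred=N actual=N -> ctr[3]=0
Ev 3: PC=1 idx=1 pred=N actual=T -> ctr[1]=1
Ev 4: PC=3 idx=3 pred=N actual=N -> ctr[3]=0
Ev 5: PC=3 idx=3 pred=N actual=T -> ctr[3]=1
Ev 6: PC=3 idx=3 pred=N actual=N -> ctr[3]=0
Ev 7: PC=5 idx=1 pred=N actual=T -> ctr[1]=2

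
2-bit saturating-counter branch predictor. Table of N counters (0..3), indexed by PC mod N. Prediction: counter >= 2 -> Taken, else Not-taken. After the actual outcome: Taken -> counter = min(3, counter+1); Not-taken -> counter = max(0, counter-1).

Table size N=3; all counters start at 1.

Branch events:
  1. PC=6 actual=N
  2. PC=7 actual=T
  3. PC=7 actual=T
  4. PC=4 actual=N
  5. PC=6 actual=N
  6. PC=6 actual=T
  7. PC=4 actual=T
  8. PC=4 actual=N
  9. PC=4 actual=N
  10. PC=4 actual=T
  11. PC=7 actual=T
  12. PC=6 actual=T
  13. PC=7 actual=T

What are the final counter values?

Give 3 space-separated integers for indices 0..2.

Answer: 2 3 1

Derivation:
Ev 1: PC=6 idx=0 pred=N actual=N -> ctr[0]=0
Ev 2: PC=7 idx=1 pred=N actual=T -> ctr[1]=2
Ev 3: PC=7 idx=1 pred=T actual=T -> ctr[1]=3
Ev 4: PC=4 idx=1 pred=T actual=N -> ctr[1]=2
Ev 5: PC=6 idx=0 pred=N actual=N -> ctr[0]=0
Ev 6: PC=6 idx=0 pred=N actual=T -> ctr[0]=1
Ev 7: PC=4 idx=1 pred=T actual=T -> ctr[1]=3
Ev 8: PC=4 idx=1 pred=T actual=N -> ctr[1]=2
Ev 9: PC=4 idx=1 pred=T actual=N -> ctr[1]=1
Ev 10: PC=4 idx=1 pred=N actual=T -> ctr[1]=2
Ev 11: PC=7 idx=1 pred=T actual=T -> ctr[1]=3
Ev 12: PC=6 idx=0 pred=N actual=T -> ctr[0]=2
Ev 13: PC=7 idx=1 pred=T actual=T -> ctr[1]=3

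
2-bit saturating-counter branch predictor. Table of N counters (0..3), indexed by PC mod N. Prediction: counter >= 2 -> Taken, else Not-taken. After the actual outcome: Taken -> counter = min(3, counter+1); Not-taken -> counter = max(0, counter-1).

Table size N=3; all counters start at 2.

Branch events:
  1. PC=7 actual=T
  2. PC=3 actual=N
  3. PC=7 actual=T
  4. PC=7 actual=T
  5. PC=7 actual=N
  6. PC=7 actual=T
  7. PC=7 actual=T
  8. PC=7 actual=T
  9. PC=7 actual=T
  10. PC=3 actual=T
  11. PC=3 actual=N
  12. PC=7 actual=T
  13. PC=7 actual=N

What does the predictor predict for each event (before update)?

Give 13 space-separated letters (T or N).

Ev 1: PC=7 idx=1 pred=T actual=T -> ctr[1]=3
Ev 2: PC=3 idx=0 pred=T actual=N -> ctr[0]=1
Ev 3: PC=7 idx=1 pred=T actual=T -> ctr[1]=3
Ev 4: PC=7 idx=1 pred=T actual=T -> ctr[1]=3
Ev 5: PC=7 idx=1 pred=T actual=N -> ctr[1]=2
Ev 6: PC=7 idx=1 pred=T actual=T -> ctr[1]=3
Ev 7: PC=7 idx=1 pred=T actual=T -> ctr[1]=3
Ev 8: PC=7 idx=1 pred=T actual=T -> ctr[1]=3
Ev 9: PC=7 idx=1 pred=T actual=T -> ctr[1]=3
Ev 10: PC=3 idx=0 pred=N actual=T -> ctr[0]=2
Ev 11: PC=3 idx=0 pred=T actual=N -> ctr[0]=1
Ev 12: PC=7 idx=1 pred=T actual=T -> ctr[1]=3
Ev 13: PC=7 idx=1 pred=T actual=N -> ctr[1]=2

Answer: T T T T T T T T T N T T T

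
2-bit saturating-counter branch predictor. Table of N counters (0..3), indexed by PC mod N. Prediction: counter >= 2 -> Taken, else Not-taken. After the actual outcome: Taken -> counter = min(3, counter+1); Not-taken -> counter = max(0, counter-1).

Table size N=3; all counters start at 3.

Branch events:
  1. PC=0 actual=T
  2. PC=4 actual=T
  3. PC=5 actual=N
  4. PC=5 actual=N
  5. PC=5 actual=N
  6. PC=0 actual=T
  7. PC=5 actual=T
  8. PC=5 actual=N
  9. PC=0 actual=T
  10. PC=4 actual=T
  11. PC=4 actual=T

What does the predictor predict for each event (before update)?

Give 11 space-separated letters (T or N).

Answer: T T T T N T N N T T T

Derivation:
Ev 1: PC=0 idx=0 pred=T actual=T -> ctr[0]=3
Ev 2: PC=4 idx=1 pred=T actual=T -> ctr[1]=3
Ev 3: PC=5 idx=2 pred=T actual=N -> ctr[2]=2
Ev 4: PC=5 idx=2 pred=T actual=N -> ctr[2]=1
Ev 5: PC=5 idx=2 pred=N actual=N -> ctr[2]=0
Ev 6: PC=0 idx=0 pred=T actual=T -> ctr[0]=3
Ev 7: PC=5 idx=2 pred=N actual=T -> ctr[2]=1
Ev 8: PC=5 idx=2 pred=N actual=N -> ctr[2]=0
Ev 9: PC=0 idx=0 pred=T actual=T -> ctr[0]=3
Ev 10: PC=4 idx=1 pred=T actual=T -> ctr[1]=3
Ev 11: PC=4 idx=1 pred=T actual=T -> ctr[1]=3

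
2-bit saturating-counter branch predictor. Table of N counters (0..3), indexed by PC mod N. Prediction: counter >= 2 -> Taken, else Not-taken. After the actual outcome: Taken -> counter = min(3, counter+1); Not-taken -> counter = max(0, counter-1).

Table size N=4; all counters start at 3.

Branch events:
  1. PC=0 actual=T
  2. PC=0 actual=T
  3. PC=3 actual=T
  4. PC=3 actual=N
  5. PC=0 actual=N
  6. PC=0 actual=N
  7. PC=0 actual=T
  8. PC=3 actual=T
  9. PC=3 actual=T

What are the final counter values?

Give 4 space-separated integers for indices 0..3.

Ev 1: PC=0 idx=0 pred=T actual=T -> ctr[0]=3
Ev 2: PC=0 idx=0 pred=T actual=T -> ctr[0]=3
Ev 3: PC=3 idx=3 pred=T actual=T -> ctr[3]=3
Ev 4: PC=3 idx=3 pred=T actual=N -> ctr[3]=2
Ev 5: PC=0 idx=0 pred=T actual=N -> ctr[0]=2
Ev 6: PC=0 idx=0 pred=T actual=N -> ctr[0]=1
Ev 7: PC=0 idx=0 pred=N actual=T -> ctr[0]=2
Ev 8: PC=3 idx=3 pred=T actual=T -> ctr[3]=3
Ev 9: PC=3 idx=3 pred=T actual=T -> ctr[3]=3

Answer: 2 3 3 3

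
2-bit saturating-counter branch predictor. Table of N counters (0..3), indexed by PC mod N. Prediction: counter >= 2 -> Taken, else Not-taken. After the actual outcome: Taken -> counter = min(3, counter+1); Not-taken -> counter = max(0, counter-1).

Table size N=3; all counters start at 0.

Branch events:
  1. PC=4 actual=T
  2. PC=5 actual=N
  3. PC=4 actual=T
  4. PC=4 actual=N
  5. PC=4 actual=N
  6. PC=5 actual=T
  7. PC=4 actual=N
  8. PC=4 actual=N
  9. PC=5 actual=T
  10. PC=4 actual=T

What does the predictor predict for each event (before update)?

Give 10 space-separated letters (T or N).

Ev 1: PC=4 idx=1 pred=N actual=T -> ctr[1]=1
Ev 2: PC=5 idx=2 pred=N actual=N -> ctr[2]=0
Ev 3: PC=4 idx=1 pred=N actual=T -> ctr[1]=2
Ev 4: PC=4 idx=1 pred=T actual=N -> ctr[1]=1
Ev 5: PC=4 idx=1 pred=N actual=N -> ctr[1]=0
Ev 6: PC=5 idx=2 pred=N actual=T -> ctr[2]=1
Ev 7: PC=4 idx=1 pred=N actual=N -> ctr[1]=0
Ev 8: PC=4 idx=1 pred=N actual=N -> ctr[1]=0
Ev 9: PC=5 idx=2 pred=N actual=T -> ctr[2]=2
Ev 10: PC=4 idx=1 pred=N actual=T -> ctr[1]=1

Answer: N N N T N N N N N N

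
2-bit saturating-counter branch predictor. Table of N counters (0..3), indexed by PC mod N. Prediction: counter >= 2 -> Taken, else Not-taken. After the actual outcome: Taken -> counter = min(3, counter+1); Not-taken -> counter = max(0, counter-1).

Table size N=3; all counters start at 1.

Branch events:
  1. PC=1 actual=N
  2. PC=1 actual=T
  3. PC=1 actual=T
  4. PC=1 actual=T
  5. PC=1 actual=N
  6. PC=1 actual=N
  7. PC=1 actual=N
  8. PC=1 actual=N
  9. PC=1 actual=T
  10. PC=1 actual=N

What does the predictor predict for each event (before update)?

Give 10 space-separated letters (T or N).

Answer: N N N T T T N N N N

Derivation:
Ev 1: PC=1 idx=1 pred=N actual=N -> ctr[1]=0
Ev 2: PC=1 idx=1 pred=N actual=T -> ctr[1]=1
Ev 3: PC=1 idx=1 pred=N actual=T -> ctr[1]=2
Ev 4: PC=1 idx=1 pred=T actual=T -> ctr[1]=3
Ev 5: PC=1 idx=1 pred=T actual=N -> ctr[1]=2
Ev 6: PC=1 idx=1 pred=T actual=N -> ctr[1]=1
Ev 7: PC=1 idx=1 pred=N actual=N -> ctr[1]=0
Ev 8: PC=1 idx=1 pred=N actual=N -> ctr[1]=0
Ev 9: PC=1 idx=1 pred=N actual=T -> ctr[1]=1
Ev 10: PC=1 idx=1 pred=N actual=N -> ctr[1]=0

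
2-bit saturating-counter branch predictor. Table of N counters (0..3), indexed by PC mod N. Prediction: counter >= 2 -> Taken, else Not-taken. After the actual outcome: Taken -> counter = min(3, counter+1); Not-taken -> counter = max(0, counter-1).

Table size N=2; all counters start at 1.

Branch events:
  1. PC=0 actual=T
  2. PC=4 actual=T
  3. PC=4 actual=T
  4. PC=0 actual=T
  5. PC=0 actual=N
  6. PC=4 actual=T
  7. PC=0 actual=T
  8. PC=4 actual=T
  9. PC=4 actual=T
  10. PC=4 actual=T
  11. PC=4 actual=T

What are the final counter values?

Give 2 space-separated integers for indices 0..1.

Ev 1: PC=0 idx=0 pred=N actual=T -> ctr[0]=2
Ev 2: PC=4 idx=0 pred=T actual=T -> ctr[0]=3
Ev 3: PC=4 idx=0 pred=T actual=T -> ctr[0]=3
Ev 4: PC=0 idx=0 pred=T actual=T -> ctr[0]=3
Ev 5: PC=0 idx=0 pred=T actual=N -> ctr[0]=2
Ev 6: PC=4 idx=0 pred=T actual=T -> ctr[0]=3
Ev 7: PC=0 idx=0 pred=T actual=T -> ctr[0]=3
Ev 8: PC=4 idx=0 pred=T actual=T -> ctr[0]=3
Ev 9: PC=4 idx=0 pred=T actual=T -> ctr[0]=3
Ev 10: PC=4 idx=0 pred=T actual=T -> ctr[0]=3
Ev 11: PC=4 idx=0 pred=T actual=T -> ctr[0]=3

Answer: 3 1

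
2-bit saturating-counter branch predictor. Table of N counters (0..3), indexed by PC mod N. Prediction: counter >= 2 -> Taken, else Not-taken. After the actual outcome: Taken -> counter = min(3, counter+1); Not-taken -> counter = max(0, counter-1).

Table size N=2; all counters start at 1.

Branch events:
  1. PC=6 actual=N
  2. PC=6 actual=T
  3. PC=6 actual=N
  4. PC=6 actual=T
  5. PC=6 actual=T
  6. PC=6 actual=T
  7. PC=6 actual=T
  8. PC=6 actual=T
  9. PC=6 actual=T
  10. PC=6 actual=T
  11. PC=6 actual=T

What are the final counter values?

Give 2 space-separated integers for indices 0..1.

Ev 1: PC=6 idx=0 pred=N actual=N -> ctr[0]=0
Ev 2: PC=6 idx=0 pred=N actual=T -> ctr[0]=1
Ev 3: PC=6 idx=0 pred=N actual=N -> ctr[0]=0
Ev 4: PC=6 idx=0 pred=N actual=T -> ctr[0]=1
Ev 5: PC=6 idx=0 pred=N actual=T -> ctr[0]=2
Ev 6: PC=6 idx=0 pred=T actual=T -> ctr[0]=3
Ev 7: PC=6 idx=0 pred=T actual=T -> ctr[0]=3
Ev 8: PC=6 idx=0 pred=T actual=T -> ctr[0]=3
Ev 9: PC=6 idx=0 pred=T actual=T -> ctr[0]=3
Ev 10: PC=6 idx=0 pred=T actual=T -> ctr[0]=3
Ev 11: PC=6 idx=0 pred=T actual=T -> ctr[0]=3

Answer: 3 1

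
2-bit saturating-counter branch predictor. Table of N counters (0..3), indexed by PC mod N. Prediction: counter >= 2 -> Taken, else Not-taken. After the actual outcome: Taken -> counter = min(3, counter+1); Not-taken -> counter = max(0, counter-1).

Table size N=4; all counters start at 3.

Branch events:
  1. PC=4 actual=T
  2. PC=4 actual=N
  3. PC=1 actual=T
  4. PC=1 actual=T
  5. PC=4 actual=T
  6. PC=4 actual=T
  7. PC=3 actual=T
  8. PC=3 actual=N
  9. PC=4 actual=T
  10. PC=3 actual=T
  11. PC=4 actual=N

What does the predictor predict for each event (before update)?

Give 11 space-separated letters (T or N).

Ev 1: PC=4 idx=0 pred=T actual=T -> ctr[0]=3
Ev 2: PC=4 idx=0 pred=T actual=N -> ctr[0]=2
Ev 3: PC=1 idx=1 pred=T actual=T -> ctr[1]=3
Ev 4: PC=1 idx=1 pred=T actual=T -> ctr[1]=3
Ev 5: PC=4 idx=0 pred=T actual=T -> ctr[0]=3
Ev 6: PC=4 idx=0 pred=T actual=T -> ctr[0]=3
Ev 7: PC=3 idx=3 pred=T actual=T -> ctr[3]=3
Ev 8: PC=3 idx=3 pred=T actual=N -> ctr[3]=2
Ev 9: PC=4 idx=0 pred=T actual=T -> ctr[0]=3
Ev 10: PC=3 idx=3 pred=T actual=T -> ctr[3]=3
Ev 11: PC=4 idx=0 pred=T actual=N -> ctr[0]=2

Answer: T T T T T T T T T T T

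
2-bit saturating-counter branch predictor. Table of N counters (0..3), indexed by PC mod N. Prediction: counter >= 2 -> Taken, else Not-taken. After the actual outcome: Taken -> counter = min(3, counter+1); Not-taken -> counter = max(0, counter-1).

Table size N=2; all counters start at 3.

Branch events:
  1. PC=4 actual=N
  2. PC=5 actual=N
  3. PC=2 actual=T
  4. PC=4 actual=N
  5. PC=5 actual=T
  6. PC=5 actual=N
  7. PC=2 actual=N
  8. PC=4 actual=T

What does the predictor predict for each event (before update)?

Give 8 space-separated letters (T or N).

Ev 1: PC=4 idx=0 pred=T actual=N -> ctr[0]=2
Ev 2: PC=5 idx=1 pred=T actual=N -> ctr[1]=2
Ev 3: PC=2 idx=0 pred=T actual=T -> ctr[0]=3
Ev 4: PC=4 idx=0 pred=T actual=N -> ctr[0]=2
Ev 5: PC=5 idx=1 pred=T actual=T -> ctr[1]=3
Ev 6: PC=5 idx=1 pred=T actual=N -> ctr[1]=2
Ev 7: PC=2 idx=0 pred=T actual=N -> ctr[0]=1
Ev 8: PC=4 idx=0 pred=N actual=T -> ctr[0]=2

Answer: T T T T T T T N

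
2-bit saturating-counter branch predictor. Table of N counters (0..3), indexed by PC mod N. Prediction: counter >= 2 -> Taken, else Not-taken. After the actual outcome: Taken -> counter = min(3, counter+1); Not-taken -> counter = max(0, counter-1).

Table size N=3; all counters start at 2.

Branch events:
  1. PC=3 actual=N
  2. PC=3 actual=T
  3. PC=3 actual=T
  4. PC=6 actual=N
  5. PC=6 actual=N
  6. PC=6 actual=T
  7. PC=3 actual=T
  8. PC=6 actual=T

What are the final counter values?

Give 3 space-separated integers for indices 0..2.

Answer: 3 2 2

Derivation:
Ev 1: PC=3 idx=0 pred=T actual=N -> ctr[0]=1
Ev 2: PC=3 idx=0 pred=N actual=T -> ctr[0]=2
Ev 3: PC=3 idx=0 pred=T actual=T -> ctr[0]=3
Ev 4: PC=6 idx=0 pred=T actual=N -> ctr[0]=2
Ev 5: PC=6 idx=0 pred=T actual=N -> ctr[0]=1
Ev 6: PC=6 idx=0 pred=N actual=T -> ctr[0]=2
Ev 7: PC=3 idx=0 pred=T actual=T -> ctr[0]=3
Ev 8: PC=6 idx=0 pred=T actual=T -> ctr[0]=3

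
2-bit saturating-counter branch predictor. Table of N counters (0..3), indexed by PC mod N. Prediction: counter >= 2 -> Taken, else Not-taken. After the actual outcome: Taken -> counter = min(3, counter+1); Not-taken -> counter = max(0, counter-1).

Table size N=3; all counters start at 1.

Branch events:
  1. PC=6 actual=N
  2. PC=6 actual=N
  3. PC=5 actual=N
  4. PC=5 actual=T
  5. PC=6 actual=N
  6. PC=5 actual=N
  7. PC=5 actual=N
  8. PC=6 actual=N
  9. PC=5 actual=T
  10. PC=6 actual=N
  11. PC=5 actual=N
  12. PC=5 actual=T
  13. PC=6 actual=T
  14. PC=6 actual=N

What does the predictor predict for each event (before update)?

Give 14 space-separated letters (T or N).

Ev 1: PC=6 idx=0 pred=N actual=N -> ctr[0]=0
Ev 2: PC=6 idx=0 pred=N actual=N -> ctr[0]=0
Ev 3: PC=5 idx=2 pred=N actual=N -> ctr[2]=0
Ev 4: PC=5 idx=2 pred=N actual=T -> ctr[2]=1
Ev 5: PC=6 idx=0 pred=N actual=N -> ctr[0]=0
Ev 6: PC=5 idx=2 pred=N actual=N -> ctr[2]=0
Ev 7: PC=5 idx=2 pred=N actual=N -> ctr[2]=0
Ev 8: PC=6 idx=0 pred=N actual=N -> ctr[0]=0
Ev 9: PC=5 idx=2 pred=N actual=T -> ctr[2]=1
Ev 10: PC=6 idx=0 pred=N actual=N -> ctr[0]=0
Ev 11: PC=5 idx=2 pred=N actual=N -> ctr[2]=0
Ev 12: PC=5 idx=2 pred=N actual=T -> ctr[2]=1
Ev 13: PC=6 idx=0 pred=N actual=T -> ctr[0]=1
Ev 14: PC=6 idx=0 pred=N actual=N -> ctr[0]=0

Answer: N N N N N N N N N N N N N N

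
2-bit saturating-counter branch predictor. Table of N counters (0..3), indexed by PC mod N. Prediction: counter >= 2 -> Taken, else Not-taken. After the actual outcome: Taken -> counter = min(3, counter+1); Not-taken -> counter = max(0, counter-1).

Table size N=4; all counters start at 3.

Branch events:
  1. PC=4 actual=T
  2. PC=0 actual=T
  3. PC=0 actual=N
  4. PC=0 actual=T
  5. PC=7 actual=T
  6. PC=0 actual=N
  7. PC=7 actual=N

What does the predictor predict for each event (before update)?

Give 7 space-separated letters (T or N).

Answer: T T T T T T T

Derivation:
Ev 1: PC=4 idx=0 pred=T actual=T -> ctr[0]=3
Ev 2: PC=0 idx=0 pred=T actual=T -> ctr[0]=3
Ev 3: PC=0 idx=0 pred=T actual=N -> ctr[0]=2
Ev 4: PC=0 idx=0 pred=T actual=T -> ctr[0]=3
Ev 5: PC=7 idx=3 pred=T actual=T -> ctr[3]=3
Ev 6: PC=0 idx=0 pred=T actual=N -> ctr[0]=2
Ev 7: PC=7 idx=3 pred=T actual=N -> ctr[3]=2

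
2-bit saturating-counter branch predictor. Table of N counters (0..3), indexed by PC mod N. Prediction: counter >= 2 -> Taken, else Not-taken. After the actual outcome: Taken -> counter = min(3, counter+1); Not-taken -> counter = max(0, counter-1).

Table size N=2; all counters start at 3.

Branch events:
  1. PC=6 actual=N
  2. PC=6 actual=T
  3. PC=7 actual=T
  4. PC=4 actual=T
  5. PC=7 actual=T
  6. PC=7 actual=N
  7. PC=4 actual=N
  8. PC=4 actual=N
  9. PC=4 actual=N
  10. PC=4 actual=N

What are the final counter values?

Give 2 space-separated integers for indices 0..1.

Answer: 0 2

Derivation:
Ev 1: PC=6 idx=0 pred=T actual=N -> ctr[0]=2
Ev 2: PC=6 idx=0 pred=T actual=T -> ctr[0]=3
Ev 3: PC=7 idx=1 pred=T actual=T -> ctr[1]=3
Ev 4: PC=4 idx=0 pred=T actual=T -> ctr[0]=3
Ev 5: PC=7 idx=1 pred=T actual=T -> ctr[1]=3
Ev 6: PC=7 idx=1 pred=T actual=N -> ctr[1]=2
Ev 7: PC=4 idx=0 pred=T actual=N -> ctr[0]=2
Ev 8: PC=4 idx=0 pred=T actual=N -> ctr[0]=1
Ev 9: PC=4 idx=0 pred=N actual=N -> ctr[0]=0
Ev 10: PC=4 idx=0 pred=N actual=N -> ctr[0]=0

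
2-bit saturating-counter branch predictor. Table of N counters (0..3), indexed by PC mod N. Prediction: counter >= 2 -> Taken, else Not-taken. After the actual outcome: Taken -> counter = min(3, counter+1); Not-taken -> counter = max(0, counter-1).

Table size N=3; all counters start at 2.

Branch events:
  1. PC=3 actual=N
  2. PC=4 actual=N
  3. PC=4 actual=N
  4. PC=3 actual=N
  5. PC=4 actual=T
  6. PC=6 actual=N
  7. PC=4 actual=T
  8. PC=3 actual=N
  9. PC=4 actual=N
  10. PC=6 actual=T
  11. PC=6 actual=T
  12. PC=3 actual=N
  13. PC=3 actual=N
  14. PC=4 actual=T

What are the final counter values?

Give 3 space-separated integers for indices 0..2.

Ev 1: PC=3 idx=0 pred=T actual=N -> ctr[0]=1
Ev 2: PC=4 idx=1 pred=T actual=N -> ctr[1]=1
Ev 3: PC=4 idx=1 pred=N actual=N -> ctr[1]=0
Ev 4: PC=3 idx=0 pred=N actual=N -> ctr[0]=0
Ev 5: PC=4 idx=1 pred=N actual=T -> ctr[1]=1
Ev 6: PC=6 idx=0 pred=N actual=N -> ctr[0]=0
Ev 7: PC=4 idx=1 pred=N actual=T -> ctr[1]=2
Ev 8: PC=3 idx=0 pred=N actual=N -> ctr[0]=0
Ev 9: PC=4 idx=1 pred=T actual=N -> ctr[1]=1
Ev 10: PC=6 idx=0 pred=N actual=T -> ctr[0]=1
Ev 11: PC=6 idx=0 pred=N actual=T -> ctr[0]=2
Ev 12: PC=3 idx=0 pred=T actual=N -> ctr[0]=1
Ev 13: PC=3 idx=0 pred=N actual=N -> ctr[0]=0
Ev 14: PC=4 idx=1 pred=N actual=T -> ctr[1]=2

Answer: 0 2 2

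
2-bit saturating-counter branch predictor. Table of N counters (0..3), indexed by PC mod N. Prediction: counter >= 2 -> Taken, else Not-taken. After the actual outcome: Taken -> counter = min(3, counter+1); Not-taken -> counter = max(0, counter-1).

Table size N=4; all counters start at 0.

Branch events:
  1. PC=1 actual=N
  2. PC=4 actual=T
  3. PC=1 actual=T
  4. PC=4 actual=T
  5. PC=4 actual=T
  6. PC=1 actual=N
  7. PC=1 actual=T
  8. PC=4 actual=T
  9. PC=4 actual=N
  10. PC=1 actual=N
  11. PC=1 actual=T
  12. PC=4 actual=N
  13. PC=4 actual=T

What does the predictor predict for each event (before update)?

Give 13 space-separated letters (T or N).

Ev 1: PC=1 idx=1 pred=N actual=N -> ctr[1]=0
Ev 2: PC=4 idx=0 pred=N actual=T -> ctr[0]=1
Ev 3: PC=1 idx=1 pred=N actual=T -> ctr[1]=1
Ev 4: PC=4 idx=0 pred=N actual=T -> ctr[0]=2
Ev 5: PC=4 idx=0 pred=T actual=T -> ctr[0]=3
Ev 6: PC=1 idx=1 pred=N actual=N -> ctr[1]=0
Ev 7: PC=1 idx=1 pred=N actual=T -> ctr[1]=1
Ev 8: PC=4 idx=0 pred=T actual=T -> ctr[0]=3
Ev 9: PC=4 idx=0 pred=T actual=N -> ctr[0]=2
Ev 10: PC=1 idx=1 pred=N actual=N -> ctr[1]=0
Ev 11: PC=1 idx=1 pred=N actual=T -> ctr[1]=1
Ev 12: PC=4 idx=0 pred=T actual=N -> ctr[0]=1
Ev 13: PC=4 idx=0 pred=N actual=T -> ctr[0]=2

Answer: N N N N T N N T T N N T N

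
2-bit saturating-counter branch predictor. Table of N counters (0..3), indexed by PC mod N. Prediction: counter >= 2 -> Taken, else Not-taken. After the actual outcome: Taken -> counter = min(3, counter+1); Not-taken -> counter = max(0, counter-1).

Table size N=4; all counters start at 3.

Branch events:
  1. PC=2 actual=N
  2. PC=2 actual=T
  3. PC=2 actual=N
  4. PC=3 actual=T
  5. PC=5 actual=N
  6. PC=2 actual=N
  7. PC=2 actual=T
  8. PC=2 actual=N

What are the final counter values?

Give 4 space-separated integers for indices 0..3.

Answer: 3 2 1 3

Derivation:
Ev 1: PC=2 idx=2 pred=T actual=N -> ctr[2]=2
Ev 2: PC=2 idx=2 pred=T actual=T -> ctr[2]=3
Ev 3: PC=2 idx=2 pred=T actual=N -> ctr[2]=2
Ev 4: PC=3 idx=3 pred=T actual=T -> ctr[3]=3
Ev 5: PC=5 idx=1 pred=T actual=N -> ctr[1]=2
Ev 6: PC=2 idx=2 pred=T actual=N -> ctr[2]=1
Ev 7: PC=2 idx=2 pred=N actual=T -> ctr[2]=2
Ev 8: PC=2 idx=2 pred=T actual=N -> ctr[2]=1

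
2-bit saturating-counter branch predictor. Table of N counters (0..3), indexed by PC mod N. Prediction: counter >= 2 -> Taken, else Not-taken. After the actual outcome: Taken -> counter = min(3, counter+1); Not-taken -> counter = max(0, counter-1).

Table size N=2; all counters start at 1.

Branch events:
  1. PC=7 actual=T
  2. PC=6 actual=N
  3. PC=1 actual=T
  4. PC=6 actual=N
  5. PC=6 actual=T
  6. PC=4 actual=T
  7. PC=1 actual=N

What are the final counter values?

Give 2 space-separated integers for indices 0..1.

Ev 1: PC=7 idx=1 pred=N actual=T -> ctr[1]=2
Ev 2: PC=6 idx=0 pred=N actual=N -> ctr[0]=0
Ev 3: PC=1 idx=1 pred=T actual=T -> ctr[1]=3
Ev 4: PC=6 idx=0 pred=N actual=N -> ctr[0]=0
Ev 5: PC=6 idx=0 pred=N actual=T -> ctr[0]=1
Ev 6: PC=4 idx=0 pred=N actual=T -> ctr[0]=2
Ev 7: PC=1 idx=1 pred=T actual=N -> ctr[1]=2

Answer: 2 2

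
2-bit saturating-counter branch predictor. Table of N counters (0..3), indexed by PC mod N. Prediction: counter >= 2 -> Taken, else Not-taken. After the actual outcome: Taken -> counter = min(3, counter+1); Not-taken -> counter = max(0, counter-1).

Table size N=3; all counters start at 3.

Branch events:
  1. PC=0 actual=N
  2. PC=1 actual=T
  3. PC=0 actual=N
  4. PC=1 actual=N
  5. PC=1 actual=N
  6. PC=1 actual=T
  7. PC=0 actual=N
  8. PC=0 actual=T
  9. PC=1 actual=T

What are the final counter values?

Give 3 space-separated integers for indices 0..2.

Answer: 1 3 3

Derivation:
Ev 1: PC=0 idx=0 pred=T actual=N -> ctr[0]=2
Ev 2: PC=1 idx=1 pred=T actual=T -> ctr[1]=3
Ev 3: PC=0 idx=0 pred=T actual=N -> ctr[0]=1
Ev 4: PC=1 idx=1 pred=T actual=N -> ctr[1]=2
Ev 5: PC=1 idx=1 pred=T actual=N -> ctr[1]=1
Ev 6: PC=1 idx=1 pred=N actual=T -> ctr[1]=2
Ev 7: PC=0 idx=0 pred=N actual=N -> ctr[0]=0
Ev 8: PC=0 idx=0 pred=N actual=T -> ctr[0]=1
Ev 9: PC=1 idx=1 pred=T actual=T -> ctr[1]=3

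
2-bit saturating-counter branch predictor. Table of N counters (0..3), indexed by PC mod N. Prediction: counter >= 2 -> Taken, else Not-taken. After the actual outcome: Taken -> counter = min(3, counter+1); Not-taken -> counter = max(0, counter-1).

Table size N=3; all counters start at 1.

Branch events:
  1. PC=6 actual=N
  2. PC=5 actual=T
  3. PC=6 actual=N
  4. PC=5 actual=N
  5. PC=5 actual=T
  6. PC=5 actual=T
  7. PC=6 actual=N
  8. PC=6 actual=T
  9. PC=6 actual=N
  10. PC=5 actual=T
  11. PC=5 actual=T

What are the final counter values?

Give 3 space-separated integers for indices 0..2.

Ev 1: PC=6 idx=0 pred=N actual=N -> ctr[0]=0
Ev 2: PC=5 idx=2 pred=N actual=T -> ctr[2]=2
Ev 3: PC=6 idx=0 pred=N actual=N -> ctr[0]=0
Ev 4: PC=5 idx=2 pred=T actual=N -> ctr[2]=1
Ev 5: PC=5 idx=2 pred=N actual=T -> ctr[2]=2
Ev 6: PC=5 idx=2 pred=T actual=T -> ctr[2]=3
Ev 7: PC=6 idx=0 pred=N actual=N -> ctr[0]=0
Ev 8: PC=6 idx=0 pred=N actual=T -> ctr[0]=1
Ev 9: PC=6 idx=0 pred=N actual=N -> ctr[0]=0
Ev 10: PC=5 idx=2 pred=T actual=T -> ctr[2]=3
Ev 11: PC=5 idx=2 pred=T actual=T -> ctr[2]=3

Answer: 0 1 3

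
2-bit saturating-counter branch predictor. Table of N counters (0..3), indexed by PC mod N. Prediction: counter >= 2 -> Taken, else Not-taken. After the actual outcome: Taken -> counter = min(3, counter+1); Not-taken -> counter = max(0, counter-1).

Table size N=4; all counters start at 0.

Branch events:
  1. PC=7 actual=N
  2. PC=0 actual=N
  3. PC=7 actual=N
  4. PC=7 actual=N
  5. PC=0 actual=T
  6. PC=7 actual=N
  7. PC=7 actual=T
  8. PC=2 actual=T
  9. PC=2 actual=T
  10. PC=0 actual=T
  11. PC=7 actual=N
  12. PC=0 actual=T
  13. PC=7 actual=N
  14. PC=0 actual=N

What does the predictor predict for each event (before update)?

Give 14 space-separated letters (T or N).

Ev 1: PC=7 idx=3 pred=N actual=N -> ctr[3]=0
Ev 2: PC=0 idx=0 pred=N actual=N -> ctr[0]=0
Ev 3: PC=7 idx=3 pred=N actual=N -> ctr[3]=0
Ev 4: PC=7 idx=3 pred=N actual=N -> ctr[3]=0
Ev 5: PC=0 idx=0 pred=N actual=T -> ctr[0]=1
Ev 6: PC=7 idx=3 pred=N actual=N -> ctr[3]=0
Ev 7: PC=7 idx=3 pred=N actual=T -> ctr[3]=1
Ev 8: PC=2 idx=2 pred=N actual=T -> ctr[2]=1
Ev 9: PC=2 idx=2 pred=N actual=T -> ctr[2]=2
Ev 10: PC=0 idx=0 pred=N actual=T -> ctr[0]=2
Ev 11: PC=7 idx=3 pred=N actual=N -> ctr[3]=0
Ev 12: PC=0 idx=0 pred=T actual=T -> ctr[0]=3
Ev 13: PC=7 idx=3 pred=N actual=N -> ctr[3]=0
Ev 14: PC=0 idx=0 pred=T actual=N -> ctr[0]=2

Answer: N N N N N N N N N N N T N T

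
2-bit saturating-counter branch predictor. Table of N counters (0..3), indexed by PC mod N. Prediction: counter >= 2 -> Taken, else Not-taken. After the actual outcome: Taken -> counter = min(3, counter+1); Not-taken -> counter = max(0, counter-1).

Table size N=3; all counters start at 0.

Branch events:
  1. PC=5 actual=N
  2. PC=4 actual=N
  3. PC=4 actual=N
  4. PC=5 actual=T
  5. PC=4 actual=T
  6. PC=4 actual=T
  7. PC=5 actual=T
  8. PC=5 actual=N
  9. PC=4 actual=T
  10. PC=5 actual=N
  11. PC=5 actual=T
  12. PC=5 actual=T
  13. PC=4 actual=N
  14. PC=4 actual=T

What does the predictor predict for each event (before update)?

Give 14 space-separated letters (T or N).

Ev 1: PC=5 idx=2 pred=N actual=N -> ctr[2]=0
Ev 2: PC=4 idx=1 pred=N actual=N -> ctr[1]=0
Ev 3: PC=4 idx=1 pred=N actual=N -> ctr[1]=0
Ev 4: PC=5 idx=2 pred=N actual=T -> ctr[2]=1
Ev 5: PC=4 idx=1 pred=N actual=T -> ctr[1]=1
Ev 6: PC=4 idx=1 pred=N actual=T -> ctr[1]=2
Ev 7: PC=5 idx=2 pred=N actual=T -> ctr[2]=2
Ev 8: PC=5 idx=2 pred=T actual=N -> ctr[2]=1
Ev 9: PC=4 idx=1 pred=T actual=T -> ctr[1]=3
Ev 10: PC=5 idx=2 pred=N actual=N -> ctr[2]=0
Ev 11: PC=5 idx=2 pred=N actual=T -> ctr[2]=1
Ev 12: PC=5 idx=2 pred=N actual=T -> ctr[2]=2
Ev 13: PC=4 idx=1 pred=T actual=N -> ctr[1]=2
Ev 14: PC=4 idx=1 pred=T actual=T -> ctr[1]=3

Answer: N N N N N N N T T N N N T T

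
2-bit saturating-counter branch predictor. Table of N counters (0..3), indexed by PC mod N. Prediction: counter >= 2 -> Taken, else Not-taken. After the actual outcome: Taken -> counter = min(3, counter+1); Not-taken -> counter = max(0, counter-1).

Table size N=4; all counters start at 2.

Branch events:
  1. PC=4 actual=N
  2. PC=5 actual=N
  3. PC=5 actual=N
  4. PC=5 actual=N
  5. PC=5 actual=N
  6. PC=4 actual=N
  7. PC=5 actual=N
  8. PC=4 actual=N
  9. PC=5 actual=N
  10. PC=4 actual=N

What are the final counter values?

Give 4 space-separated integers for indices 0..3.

Ev 1: PC=4 idx=0 pred=T actual=N -> ctr[0]=1
Ev 2: PC=5 idx=1 pred=T actual=N -> ctr[1]=1
Ev 3: PC=5 idx=1 pred=N actual=N -> ctr[1]=0
Ev 4: PC=5 idx=1 pred=N actual=N -> ctr[1]=0
Ev 5: PC=5 idx=1 pred=N actual=N -> ctr[1]=0
Ev 6: PC=4 idx=0 pred=N actual=N -> ctr[0]=0
Ev 7: PC=5 idx=1 pred=N actual=N -> ctr[1]=0
Ev 8: PC=4 idx=0 pred=N actual=N -> ctr[0]=0
Ev 9: PC=5 idx=1 pred=N actual=N -> ctr[1]=0
Ev 10: PC=4 idx=0 pred=N actual=N -> ctr[0]=0

Answer: 0 0 2 2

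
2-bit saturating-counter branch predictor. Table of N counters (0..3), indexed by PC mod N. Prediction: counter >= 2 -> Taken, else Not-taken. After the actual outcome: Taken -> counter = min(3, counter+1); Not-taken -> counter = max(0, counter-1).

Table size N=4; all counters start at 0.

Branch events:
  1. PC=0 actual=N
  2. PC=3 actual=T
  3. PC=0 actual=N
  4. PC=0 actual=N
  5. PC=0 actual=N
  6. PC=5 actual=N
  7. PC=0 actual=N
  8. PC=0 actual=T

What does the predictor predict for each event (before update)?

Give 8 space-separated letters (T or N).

Answer: N N N N N N N N

Derivation:
Ev 1: PC=0 idx=0 pred=N actual=N -> ctr[0]=0
Ev 2: PC=3 idx=3 pred=N actual=T -> ctr[3]=1
Ev 3: PC=0 idx=0 pred=N actual=N -> ctr[0]=0
Ev 4: PC=0 idx=0 pred=N actual=N -> ctr[0]=0
Ev 5: PC=0 idx=0 pred=N actual=N -> ctr[0]=0
Ev 6: PC=5 idx=1 pred=N actual=N -> ctr[1]=0
Ev 7: PC=0 idx=0 pred=N actual=N -> ctr[0]=0
Ev 8: PC=0 idx=0 pred=N actual=T -> ctr[0]=1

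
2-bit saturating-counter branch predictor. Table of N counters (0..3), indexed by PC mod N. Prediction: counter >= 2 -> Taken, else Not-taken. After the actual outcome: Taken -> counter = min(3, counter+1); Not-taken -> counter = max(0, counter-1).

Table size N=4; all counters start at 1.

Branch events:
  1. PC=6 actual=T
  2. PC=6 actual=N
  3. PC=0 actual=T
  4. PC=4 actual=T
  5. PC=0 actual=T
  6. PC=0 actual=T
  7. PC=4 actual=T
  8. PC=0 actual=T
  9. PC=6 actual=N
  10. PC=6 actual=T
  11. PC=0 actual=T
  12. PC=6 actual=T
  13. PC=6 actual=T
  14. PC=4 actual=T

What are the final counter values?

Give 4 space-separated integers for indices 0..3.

Answer: 3 1 3 1

Derivation:
Ev 1: PC=6 idx=2 pred=N actual=T -> ctr[2]=2
Ev 2: PC=6 idx=2 pred=T actual=N -> ctr[2]=1
Ev 3: PC=0 idx=0 pred=N actual=T -> ctr[0]=2
Ev 4: PC=4 idx=0 pred=T actual=T -> ctr[0]=3
Ev 5: PC=0 idx=0 pred=T actual=T -> ctr[0]=3
Ev 6: PC=0 idx=0 pred=T actual=T -> ctr[0]=3
Ev 7: PC=4 idx=0 pred=T actual=T -> ctr[0]=3
Ev 8: PC=0 idx=0 pred=T actual=T -> ctr[0]=3
Ev 9: PC=6 idx=2 pred=N actual=N -> ctr[2]=0
Ev 10: PC=6 idx=2 pred=N actual=T -> ctr[2]=1
Ev 11: PC=0 idx=0 pred=T actual=T -> ctr[0]=3
Ev 12: PC=6 idx=2 pred=N actual=T -> ctr[2]=2
Ev 13: PC=6 idx=2 pred=T actual=T -> ctr[2]=3
Ev 14: PC=4 idx=0 pred=T actual=T -> ctr[0]=3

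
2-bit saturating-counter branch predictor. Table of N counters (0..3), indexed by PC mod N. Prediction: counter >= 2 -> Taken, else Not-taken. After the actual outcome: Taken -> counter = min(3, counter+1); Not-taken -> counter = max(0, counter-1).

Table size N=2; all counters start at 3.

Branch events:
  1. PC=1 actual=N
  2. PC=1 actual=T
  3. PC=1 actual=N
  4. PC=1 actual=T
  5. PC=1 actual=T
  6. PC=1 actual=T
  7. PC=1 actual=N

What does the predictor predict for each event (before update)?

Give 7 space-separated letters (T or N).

Ev 1: PC=1 idx=1 pred=T actual=N -> ctr[1]=2
Ev 2: PC=1 idx=1 pred=T actual=T -> ctr[1]=3
Ev 3: PC=1 idx=1 pred=T actual=N -> ctr[1]=2
Ev 4: PC=1 idx=1 pred=T actual=T -> ctr[1]=3
Ev 5: PC=1 idx=1 pred=T actual=T -> ctr[1]=3
Ev 6: PC=1 idx=1 pred=T actual=T -> ctr[1]=3
Ev 7: PC=1 idx=1 pred=T actual=N -> ctr[1]=2

Answer: T T T T T T T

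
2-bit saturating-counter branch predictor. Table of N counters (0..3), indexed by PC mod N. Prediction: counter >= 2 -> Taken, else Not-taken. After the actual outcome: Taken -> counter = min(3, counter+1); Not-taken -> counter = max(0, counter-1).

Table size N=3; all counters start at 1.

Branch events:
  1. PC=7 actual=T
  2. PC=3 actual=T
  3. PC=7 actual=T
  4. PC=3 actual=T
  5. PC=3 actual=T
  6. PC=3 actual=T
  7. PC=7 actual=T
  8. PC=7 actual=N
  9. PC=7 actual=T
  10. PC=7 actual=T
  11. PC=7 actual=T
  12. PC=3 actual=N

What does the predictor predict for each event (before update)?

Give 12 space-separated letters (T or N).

Ev 1: PC=7 idx=1 pred=N actual=T -> ctr[1]=2
Ev 2: PC=3 idx=0 pred=N actual=T -> ctr[0]=2
Ev 3: PC=7 idx=1 pred=T actual=T -> ctr[1]=3
Ev 4: PC=3 idx=0 pred=T actual=T -> ctr[0]=3
Ev 5: PC=3 idx=0 pred=T actual=T -> ctr[0]=3
Ev 6: PC=3 idx=0 pred=T actual=T -> ctr[0]=3
Ev 7: PC=7 idx=1 pred=T actual=T -> ctr[1]=3
Ev 8: PC=7 idx=1 pred=T actual=N -> ctr[1]=2
Ev 9: PC=7 idx=1 pred=T actual=T -> ctr[1]=3
Ev 10: PC=7 idx=1 pred=T actual=T -> ctr[1]=3
Ev 11: PC=7 idx=1 pred=T actual=T -> ctr[1]=3
Ev 12: PC=3 idx=0 pred=T actual=N -> ctr[0]=2

Answer: N N T T T T T T T T T T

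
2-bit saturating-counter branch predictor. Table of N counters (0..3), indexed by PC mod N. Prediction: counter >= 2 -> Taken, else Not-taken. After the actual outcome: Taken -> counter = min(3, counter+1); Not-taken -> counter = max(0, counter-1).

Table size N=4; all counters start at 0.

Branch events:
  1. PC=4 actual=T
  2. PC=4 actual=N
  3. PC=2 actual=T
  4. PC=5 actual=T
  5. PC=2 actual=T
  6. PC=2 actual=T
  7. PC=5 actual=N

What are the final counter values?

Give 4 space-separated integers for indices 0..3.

Answer: 0 0 3 0

Derivation:
Ev 1: PC=4 idx=0 pred=N actual=T -> ctr[0]=1
Ev 2: PC=4 idx=0 pred=N actual=N -> ctr[0]=0
Ev 3: PC=2 idx=2 pred=N actual=T -> ctr[2]=1
Ev 4: PC=5 idx=1 pred=N actual=T -> ctr[1]=1
Ev 5: PC=2 idx=2 pred=N actual=T -> ctr[2]=2
Ev 6: PC=2 idx=2 pred=T actual=T -> ctr[2]=3
Ev 7: PC=5 idx=1 pred=N actual=N -> ctr[1]=0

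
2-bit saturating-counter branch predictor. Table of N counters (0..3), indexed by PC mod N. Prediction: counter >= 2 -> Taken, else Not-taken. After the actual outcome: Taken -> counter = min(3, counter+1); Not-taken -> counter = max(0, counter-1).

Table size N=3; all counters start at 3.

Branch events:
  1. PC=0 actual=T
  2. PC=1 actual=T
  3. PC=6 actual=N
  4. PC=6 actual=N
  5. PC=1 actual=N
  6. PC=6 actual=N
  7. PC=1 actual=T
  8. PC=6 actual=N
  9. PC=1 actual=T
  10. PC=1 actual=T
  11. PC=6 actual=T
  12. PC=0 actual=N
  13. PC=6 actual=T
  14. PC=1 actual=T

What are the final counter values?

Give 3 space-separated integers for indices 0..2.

Answer: 1 3 3

Derivation:
Ev 1: PC=0 idx=0 pred=T actual=T -> ctr[0]=3
Ev 2: PC=1 idx=1 pred=T actual=T -> ctr[1]=3
Ev 3: PC=6 idx=0 pred=T actual=N -> ctr[0]=2
Ev 4: PC=6 idx=0 pred=T actual=N -> ctr[0]=1
Ev 5: PC=1 idx=1 pred=T actual=N -> ctr[1]=2
Ev 6: PC=6 idx=0 pred=N actual=N -> ctr[0]=0
Ev 7: PC=1 idx=1 pred=T actual=T -> ctr[1]=3
Ev 8: PC=6 idx=0 pred=N actual=N -> ctr[0]=0
Ev 9: PC=1 idx=1 pred=T actual=T -> ctr[1]=3
Ev 10: PC=1 idx=1 pred=T actual=T -> ctr[1]=3
Ev 11: PC=6 idx=0 pred=N actual=T -> ctr[0]=1
Ev 12: PC=0 idx=0 pred=N actual=N -> ctr[0]=0
Ev 13: PC=6 idx=0 pred=N actual=T -> ctr[0]=1
Ev 14: PC=1 idx=1 pred=T actual=T -> ctr[1]=3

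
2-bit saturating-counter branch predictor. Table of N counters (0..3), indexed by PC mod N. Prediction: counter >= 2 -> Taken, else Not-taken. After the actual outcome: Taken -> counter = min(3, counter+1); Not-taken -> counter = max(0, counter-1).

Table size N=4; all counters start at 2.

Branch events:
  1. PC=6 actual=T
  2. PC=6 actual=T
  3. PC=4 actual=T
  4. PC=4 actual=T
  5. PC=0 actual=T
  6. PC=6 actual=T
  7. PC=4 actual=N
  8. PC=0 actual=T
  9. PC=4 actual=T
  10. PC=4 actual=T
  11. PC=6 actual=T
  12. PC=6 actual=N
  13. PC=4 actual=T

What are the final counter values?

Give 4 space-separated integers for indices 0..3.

Ev 1: PC=6 idx=2 pred=T actual=T -> ctr[2]=3
Ev 2: PC=6 idx=2 pred=T actual=T -> ctr[2]=3
Ev 3: PC=4 idx=0 pred=T actual=T -> ctr[0]=3
Ev 4: PC=4 idx=0 pred=T actual=T -> ctr[0]=3
Ev 5: PC=0 idx=0 pred=T actual=T -> ctr[0]=3
Ev 6: PC=6 idx=2 pred=T actual=T -> ctr[2]=3
Ev 7: PC=4 idx=0 pred=T actual=N -> ctr[0]=2
Ev 8: PC=0 idx=0 pred=T actual=T -> ctr[0]=3
Ev 9: PC=4 idx=0 pred=T actual=T -> ctr[0]=3
Ev 10: PC=4 idx=0 pred=T actual=T -> ctr[0]=3
Ev 11: PC=6 idx=2 pred=T actual=T -> ctr[2]=3
Ev 12: PC=6 idx=2 pred=T actual=N -> ctr[2]=2
Ev 13: PC=4 idx=0 pred=T actual=T -> ctr[0]=3

Answer: 3 2 2 2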